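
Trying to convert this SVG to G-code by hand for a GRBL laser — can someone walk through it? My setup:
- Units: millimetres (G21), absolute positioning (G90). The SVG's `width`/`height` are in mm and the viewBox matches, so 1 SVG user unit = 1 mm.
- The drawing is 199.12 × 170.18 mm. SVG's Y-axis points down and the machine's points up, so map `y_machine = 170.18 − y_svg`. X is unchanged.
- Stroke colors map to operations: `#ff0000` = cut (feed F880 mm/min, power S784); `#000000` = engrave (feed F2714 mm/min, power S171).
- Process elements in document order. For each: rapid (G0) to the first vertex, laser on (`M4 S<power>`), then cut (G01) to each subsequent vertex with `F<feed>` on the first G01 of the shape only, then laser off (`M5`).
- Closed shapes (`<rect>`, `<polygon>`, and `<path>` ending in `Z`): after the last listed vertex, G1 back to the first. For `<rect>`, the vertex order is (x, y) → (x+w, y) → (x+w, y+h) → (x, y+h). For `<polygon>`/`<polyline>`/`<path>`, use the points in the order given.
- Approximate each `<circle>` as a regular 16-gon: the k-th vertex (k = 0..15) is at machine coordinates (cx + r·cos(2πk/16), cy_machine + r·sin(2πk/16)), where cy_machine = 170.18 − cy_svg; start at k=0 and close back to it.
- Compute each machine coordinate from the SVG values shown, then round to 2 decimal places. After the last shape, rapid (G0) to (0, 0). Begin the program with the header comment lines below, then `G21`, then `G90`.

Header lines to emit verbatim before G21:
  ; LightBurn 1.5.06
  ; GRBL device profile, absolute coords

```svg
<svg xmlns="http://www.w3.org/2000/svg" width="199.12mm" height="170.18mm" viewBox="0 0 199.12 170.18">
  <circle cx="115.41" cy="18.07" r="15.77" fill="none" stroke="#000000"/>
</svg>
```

; LightBurn 1.5.06
; GRBL device profile, absolute coords
G21
G90
G0 X131.18 Y152.11
M4 S171
G01 X129.98 Y158.14 F2714
G01 X126.56 Y163.26
G01 X121.44 Y166.68
G01 X115.41 Y167.88
G01 X109.38 Y166.68
G01 X104.26 Y163.26
G01 X100.84 Y158.14
G01 X99.64 Y152.11
G01 X100.84 Y146.08
G01 X104.26 Y140.96
G01 X109.38 Y137.54
G01 X115.41 Y136.34
G01 X121.44 Y137.54
G01 X126.56 Y140.96
G01 X129.98 Y146.08
G01 X131.18 Y152.11
M5
G0 X0.00 Y0.00

1 u = 1 mm; y_m = 170.18 − y.

[1] `<circle>` circle, #000000→engrave S171 F2714: (131.18,152.11) → (129.98,158.14) → (126.56,163.26) → (121.44,166.68) → (115.41,167.88) → (109.38,166.68) → (104.26,163.26) → (100.84,158.14) → (99.64,152.11) → (100.84,146.08) → (104.26,140.96) → (109.38,137.54) → (115.41,136.34) → (121.44,137.54) → (126.56,140.96) → (129.98,146.08) → (131.18,152.11) (closed)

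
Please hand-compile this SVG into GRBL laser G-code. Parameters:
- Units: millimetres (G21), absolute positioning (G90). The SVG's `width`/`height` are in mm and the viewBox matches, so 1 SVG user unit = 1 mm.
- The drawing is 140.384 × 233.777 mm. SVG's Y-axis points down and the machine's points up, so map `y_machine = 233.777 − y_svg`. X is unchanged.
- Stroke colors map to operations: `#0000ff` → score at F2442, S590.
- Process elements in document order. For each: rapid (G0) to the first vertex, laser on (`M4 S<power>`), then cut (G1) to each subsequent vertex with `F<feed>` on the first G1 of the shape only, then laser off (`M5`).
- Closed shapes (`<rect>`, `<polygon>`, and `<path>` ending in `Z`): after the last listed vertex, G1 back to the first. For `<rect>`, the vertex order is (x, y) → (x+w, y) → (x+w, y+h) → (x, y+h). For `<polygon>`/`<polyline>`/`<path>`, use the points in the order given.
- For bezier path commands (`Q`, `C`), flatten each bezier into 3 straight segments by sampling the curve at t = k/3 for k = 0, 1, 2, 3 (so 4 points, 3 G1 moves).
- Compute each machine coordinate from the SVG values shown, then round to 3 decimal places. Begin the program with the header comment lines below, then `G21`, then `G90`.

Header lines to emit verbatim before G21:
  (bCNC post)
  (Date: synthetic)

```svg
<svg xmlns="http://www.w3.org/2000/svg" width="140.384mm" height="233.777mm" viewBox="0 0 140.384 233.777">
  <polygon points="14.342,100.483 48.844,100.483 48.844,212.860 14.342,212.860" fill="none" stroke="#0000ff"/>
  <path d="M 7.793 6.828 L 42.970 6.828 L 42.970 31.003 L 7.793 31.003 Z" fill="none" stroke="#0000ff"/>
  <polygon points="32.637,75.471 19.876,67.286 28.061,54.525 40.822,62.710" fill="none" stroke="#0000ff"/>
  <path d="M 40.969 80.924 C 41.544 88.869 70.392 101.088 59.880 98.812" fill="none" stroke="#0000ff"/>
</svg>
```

(bCNC post)
(Date: synthetic)
G21
G90
G0 X14.342 Y133.294
M4 S590
G1 X48.844 Y133.294 F2442
G1 X48.844 Y20.917
G1 X14.342 Y20.917
G1 X14.342 Y133.294
M5
G0 X7.793 Y226.949
M4 S590
G1 X42.970 Y226.949 F2442
G1 X42.970 Y202.774
G1 X7.793 Y202.774
G1 X7.793 Y226.949
M5
G0 X32.637 Y158.306
M4 S590
G1 X19.876 Y166.491 F2442
G1 X28.061 Y179.252
G1 X40.822 Y171.067
G1 X32.637 Y158.306
M5
G0 X40.969 Y152.853
M4 S590
G1 X48.463 Y144.178 F2442
G1 X59.777 Y136.826
G1 X59.880 Y134.965
M5

viewBox `0 0 140.384 233.777` with mm width/height → 1 unit = 1 mm. Flip: y_m = 233.777 − y_svg.

**Shape 1** — `<polygon>` rectangle, stroke `#0000ff` → score (S590, F2442). Machine vertices: (14.342,133.294) → (48.844,133.294) → (48.844,20.917) → (14.342,20.917) → (14.342,133.294). Closed: final G1 returns to the first vertex.

**Shape 2** — `<path>` rectangle, stroke `#0000ff` → score (S590, F2442). Machine vertices: (7.793,226.949) → (42.970,226.949) → (42.970,202.774) → (7.793,202.774) → (7.793,226.949). Closed: final G1 returns to the first vertex.

**Shape 3** — `<polygon>` regular polygon, stroke `#0000ff` → score (S590, F2442). Machine vertices: (32.637,158.306) → (19.876,166.491) → (28.061,179.252) → (40.822,171.067) → (32.637,158.306). Closed: final G1 returns to the first vertex.

**Shape 4** — `<path>` cubic bezier, stroke `#0000ff` → score (S590, F2442). Control points (SVG): P0=(40.969,80.924), P1=(41.544,88.869), P2=(70.392,101.088), P3=(59.880,98.812); sampled at t=k/3. Machine vertices: (40.969,152.853) → (48.463,144.178) → (59.777,136.826) → (59.880,134.965). Open path.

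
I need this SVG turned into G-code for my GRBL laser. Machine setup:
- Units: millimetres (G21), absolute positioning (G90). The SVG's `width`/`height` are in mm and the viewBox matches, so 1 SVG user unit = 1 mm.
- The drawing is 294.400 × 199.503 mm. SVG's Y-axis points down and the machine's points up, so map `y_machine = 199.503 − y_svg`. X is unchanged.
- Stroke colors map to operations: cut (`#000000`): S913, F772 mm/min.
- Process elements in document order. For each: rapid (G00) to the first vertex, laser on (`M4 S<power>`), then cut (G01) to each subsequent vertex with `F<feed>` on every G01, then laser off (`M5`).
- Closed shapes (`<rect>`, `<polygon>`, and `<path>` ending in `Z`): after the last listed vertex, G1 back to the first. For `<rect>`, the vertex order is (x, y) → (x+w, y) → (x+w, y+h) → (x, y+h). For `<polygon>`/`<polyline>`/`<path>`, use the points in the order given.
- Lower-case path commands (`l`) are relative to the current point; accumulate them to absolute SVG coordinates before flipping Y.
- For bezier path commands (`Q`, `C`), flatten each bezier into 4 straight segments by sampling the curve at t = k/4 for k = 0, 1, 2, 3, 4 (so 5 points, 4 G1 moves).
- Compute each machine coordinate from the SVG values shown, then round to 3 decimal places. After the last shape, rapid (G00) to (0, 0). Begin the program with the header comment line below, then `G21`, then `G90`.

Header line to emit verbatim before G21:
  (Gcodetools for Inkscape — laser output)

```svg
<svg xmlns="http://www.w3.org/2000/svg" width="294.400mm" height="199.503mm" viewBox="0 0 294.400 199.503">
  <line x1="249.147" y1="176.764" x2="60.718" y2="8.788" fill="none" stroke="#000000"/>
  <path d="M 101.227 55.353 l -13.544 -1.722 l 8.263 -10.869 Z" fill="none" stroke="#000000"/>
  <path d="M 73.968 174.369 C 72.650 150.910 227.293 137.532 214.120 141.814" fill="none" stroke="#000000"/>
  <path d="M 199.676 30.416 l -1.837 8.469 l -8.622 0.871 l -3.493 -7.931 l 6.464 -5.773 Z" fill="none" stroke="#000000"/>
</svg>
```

(Gcodetools for Inkscape — laser output)
G21
G90
G00 X249.147 Y22.739
M4 S913
G01 X60.718 Y190.715 F772
M5
G00 X101.227 Y144.150
M4 S913
G01 X87.683 Y145.872 F772
G01 X95.946 Y156.741 F772
G01 X101.227 Y144.150 F772
M5
G00 X73.968 Y25.134
M4 S913
G01 X97.163 Y40.720 F772
G01 X148.490 Y51.814 F772
G01 X197.593 Y57.708 F772
G01 X214.120 Y57.689 F772
M5
G00 X199.676 Y169.087
M4 S913
G01 X197.839 Y160.618 F772
G01 X189.217 Y159.747 F772
G01 X185.724 Y167.678 F772
G01 X192.188 Y173.451 F772
G01 X199.676 Y169.087 F772
M5
G00 X0.000 Y0.000

viewBox `0 0 294.400 199.503` with mm width/height → 1 unit = 1 mm. Flip: y_m = 199.503 − y_svg.

**Shape 1** — `<line>` line segment, stroke `#000000` → cut (S913, F772). Machine vertices: (249.147,22.739) → (60.718,190.715). Open path.

**Shape 2** — `<path>` regular polygon, stroke `#000000` → cut (S913, F772). Machine vertices: (101.227,144.150) → (87.683,145.872) → (95.946,156.741) → (101.227,144.150). Closed: final G1 returns to the first vertex.

**Shape 3** — `<path>` cubic bezier, stroke `#000000` → cut (S913, F772). Control points (SVG): P0=(73.968,174.369), P1=(72.650,150.910), P2=(227.293,137.532), P3=(214.120,141.814); sampled at t=k/4. Machine vertices: (73.968,25.134) → (97.163,40.720) → (148.490,51.814) → (197.593,57.708) → (214.120,57.689). Open path.

**Shape 4** — `<path>` regular polygon, stroke `#000000` → cut (S913, F772). Machine vertices: (199.676,169.087) → (197.839,160.618) → (189.217,159.747) → (185.724,167.678) → (192.188,173.451) → (199.676,169.087). Closed: final G1 returns to the first vertex.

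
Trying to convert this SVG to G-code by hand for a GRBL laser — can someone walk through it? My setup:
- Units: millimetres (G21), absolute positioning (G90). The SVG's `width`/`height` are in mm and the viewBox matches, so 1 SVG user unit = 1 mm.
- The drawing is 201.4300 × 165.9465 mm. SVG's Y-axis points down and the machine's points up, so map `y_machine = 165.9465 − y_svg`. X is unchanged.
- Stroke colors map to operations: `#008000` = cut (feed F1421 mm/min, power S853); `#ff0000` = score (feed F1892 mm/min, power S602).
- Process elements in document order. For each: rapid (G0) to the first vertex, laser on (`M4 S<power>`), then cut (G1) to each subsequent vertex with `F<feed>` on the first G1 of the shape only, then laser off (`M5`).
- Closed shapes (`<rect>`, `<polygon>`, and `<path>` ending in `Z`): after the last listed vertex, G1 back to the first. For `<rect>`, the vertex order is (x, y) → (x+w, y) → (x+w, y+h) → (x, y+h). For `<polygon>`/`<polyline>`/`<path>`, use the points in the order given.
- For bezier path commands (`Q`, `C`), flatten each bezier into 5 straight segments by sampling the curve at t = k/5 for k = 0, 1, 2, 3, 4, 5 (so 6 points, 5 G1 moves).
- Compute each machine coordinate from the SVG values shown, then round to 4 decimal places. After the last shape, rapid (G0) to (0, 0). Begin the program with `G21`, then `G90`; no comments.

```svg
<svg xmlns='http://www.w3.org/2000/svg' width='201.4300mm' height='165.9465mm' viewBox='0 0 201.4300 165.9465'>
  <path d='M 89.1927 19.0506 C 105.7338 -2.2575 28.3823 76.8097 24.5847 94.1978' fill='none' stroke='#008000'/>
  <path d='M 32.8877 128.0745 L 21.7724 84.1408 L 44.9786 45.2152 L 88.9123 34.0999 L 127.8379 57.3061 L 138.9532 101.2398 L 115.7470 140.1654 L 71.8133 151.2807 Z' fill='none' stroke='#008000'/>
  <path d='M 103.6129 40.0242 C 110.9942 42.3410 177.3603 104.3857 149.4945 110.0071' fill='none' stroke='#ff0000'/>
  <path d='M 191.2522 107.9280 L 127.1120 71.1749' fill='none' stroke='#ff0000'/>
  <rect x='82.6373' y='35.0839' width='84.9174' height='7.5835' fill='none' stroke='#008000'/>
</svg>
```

G21
G90
G0 X89.1927 Y146.8959
M4 S853
G1 X89.1898 Y148.9322 F1421
G1 X74.6901 Y134.6570
G1 X53.7311 Y111.8489
G1 X34.3502 Y88.2866
G1 X24.5847 Y71.7487
M5
G0 X32.8877 Y37.8720
M4 S853
G1 X21.7724 Y81.8057 F1421
G1 X44.9786 Y120.7313
G1 X88.9123 Y131.8466
G1 X127.8379 Y108.6404
G1 X138.9532 Y64.7067
G1 X115.7470 Y25.7811
G1 X71.8133 Y14.6658
G1 X32.8877 Y37.8720
M5
G0 X103.6129 Y125.9223
M4 S602
G1 X113.8941 Y118.2941 F1892
G1 X130.9773 Y101.9064
G1 X147.5080 Y82.3346
G1 X156.1319 Y65.1538
G1 X149.4945 Y55.9394
M5
G0 X191.2522 Y58.0185
M4 S602
G1 X127.1120 Y94.7716 F1892
M5
G0 X82.6373 Y130.8626
M4 S853
G1 X167.5547 Y130.8626 F1421
G1 X167.5547 Y123.2791
G1 X82.6373 Y123.2791
G1 X82.6373 Y130.8626
M5
G0 X0.0000 Y0.0000

Since the viewBox matches the mm dimensions, user units are millimetres directly. The only transform is the Y-flip y_m = 165.9465 − y_svg.

Shape 1 is a cubic bezier drawn with `<path>`. Its stroke #008000 means cut at S853, F1421. After flipping Y the toolpath is (89.1927,146.8959) → (89.1898,148.9322) → (74.6901,134.6570) → (53.7311,111.8489) → (34.3502,88.2866) → (24.5847,71.7487).

Shape 2 is a regular polygon drawn with `<path>`. Its stroke #008000 means cut at S853, F1421. After flipping Y the toolpath is (32.8877,37.8720) → (21.7724,81.8057) → (44.9786,120.7313) → (88.9123,131.8466) → (127.8379,108.6404) → (138.9532,64.7067) → (115.7470,25.7811) → (71.8133,14.6658) → (32.8877,37.8720), returning to the start.

Shape 3 is a cubic bezier drawn with `<path>`. Its stroke #ff0000 means score at S602, F1892. After flipping Y the toolpath is (103.6129,125.9223) → (113.8941,118.2941) → (130.9773,101.9064) → (147.5080,82.3346) → (156.1319,65.1538) → (149.4945,55.9394).

Shape 4 is a line segment drawn with `<path>`. Its stroke #ff0000 means score at S602, F1892. After flipping Y the toolpath is (191.2522,58.0185) → (127.1120,94.7716).

Shape 5 is a rectangle drawn with `<rect>`. Its stroke #008000 means cut at S853, F1421. After flipping Y the toolpath is (82.6373,130.8626) → (167.5547,130.8626) → (167.5547,123.2791) → (82.6373,123.2791) → (82.6373,130.8626), returning to the start.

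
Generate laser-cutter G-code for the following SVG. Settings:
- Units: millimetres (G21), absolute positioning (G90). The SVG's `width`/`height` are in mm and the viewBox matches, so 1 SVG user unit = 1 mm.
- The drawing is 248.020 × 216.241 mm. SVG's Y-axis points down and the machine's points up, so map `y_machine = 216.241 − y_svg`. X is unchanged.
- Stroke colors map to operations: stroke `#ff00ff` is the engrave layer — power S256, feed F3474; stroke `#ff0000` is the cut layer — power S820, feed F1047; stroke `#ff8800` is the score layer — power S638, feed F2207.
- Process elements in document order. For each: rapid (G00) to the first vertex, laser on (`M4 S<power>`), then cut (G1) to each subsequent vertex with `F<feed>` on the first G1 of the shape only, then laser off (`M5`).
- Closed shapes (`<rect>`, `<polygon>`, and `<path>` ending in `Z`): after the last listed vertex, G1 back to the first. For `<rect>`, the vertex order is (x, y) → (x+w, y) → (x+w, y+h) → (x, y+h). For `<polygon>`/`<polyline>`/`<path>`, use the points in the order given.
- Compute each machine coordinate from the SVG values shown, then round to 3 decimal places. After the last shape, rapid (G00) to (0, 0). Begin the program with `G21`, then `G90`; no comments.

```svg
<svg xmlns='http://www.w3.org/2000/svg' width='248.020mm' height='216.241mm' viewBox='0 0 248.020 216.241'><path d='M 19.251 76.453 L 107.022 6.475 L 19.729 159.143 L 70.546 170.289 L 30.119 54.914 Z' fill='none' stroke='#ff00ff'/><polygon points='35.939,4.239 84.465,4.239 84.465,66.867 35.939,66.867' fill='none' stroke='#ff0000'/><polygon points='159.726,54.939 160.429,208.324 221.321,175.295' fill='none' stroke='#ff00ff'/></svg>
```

Since the viewBox matches the mm dimensions, user units are millimetres directly. The only transform is the Y-flip y_m = 216.241 − y_svg.

Shape 1 is a closed polygon drawn with `<path>`. Its stroke #ff00ff means engrave at S256, F3474. After flipping Y the toolpath is (19.251,139.788) → (107.022,209.766) → (19.729,57.098) → (70.546,45.952) → (30.119,161.327) → (19.251,139.788), returning to the start.

Shape 2 is a rectangle drawn with `<polygon>`. Its stroke #ff0000 means cut at S820, F1047. After flipping Y the toolpath is (35.939,212.002) → (84.465,212.002) → (84.465,149.374) → (35.939,149.374) → (35.939,212.002), returning to the start.

Shape 3 is a closed polygon drawn with `<polygon>`. Its stroke #ff00ff means engrave at S256, F3474. After flipping Y the toolpath is (159.726,161.302) → (160.429,7.917) → (221.321,40.946) → (159.726,161.302), returning to the start.

G21
G90
G00 X19.251 Y139.788
M4 S256
G1 X107.022 Y209.766 F3474
G1 X19.729 Y57.098
G1 X70.546 Y45.952
G1 X30.119 Y161.327
G1 X19.251 Y139.788
M5
G00 X35.939 Y212.002
M4 S820
G1 X84.465 Y212.002 F1047
G1 X84.465 Y149.374
G1 X35.939 Y149.374
G1 X35.939 Y212.002
M5
G00 X159.726 Y161.302
M4 S256
G1 X160.429 Y7.917 F3474
G1 X221.321 Y40.946
G1 X159.726 Y161.302
M5
G00 X0.000 Y0.000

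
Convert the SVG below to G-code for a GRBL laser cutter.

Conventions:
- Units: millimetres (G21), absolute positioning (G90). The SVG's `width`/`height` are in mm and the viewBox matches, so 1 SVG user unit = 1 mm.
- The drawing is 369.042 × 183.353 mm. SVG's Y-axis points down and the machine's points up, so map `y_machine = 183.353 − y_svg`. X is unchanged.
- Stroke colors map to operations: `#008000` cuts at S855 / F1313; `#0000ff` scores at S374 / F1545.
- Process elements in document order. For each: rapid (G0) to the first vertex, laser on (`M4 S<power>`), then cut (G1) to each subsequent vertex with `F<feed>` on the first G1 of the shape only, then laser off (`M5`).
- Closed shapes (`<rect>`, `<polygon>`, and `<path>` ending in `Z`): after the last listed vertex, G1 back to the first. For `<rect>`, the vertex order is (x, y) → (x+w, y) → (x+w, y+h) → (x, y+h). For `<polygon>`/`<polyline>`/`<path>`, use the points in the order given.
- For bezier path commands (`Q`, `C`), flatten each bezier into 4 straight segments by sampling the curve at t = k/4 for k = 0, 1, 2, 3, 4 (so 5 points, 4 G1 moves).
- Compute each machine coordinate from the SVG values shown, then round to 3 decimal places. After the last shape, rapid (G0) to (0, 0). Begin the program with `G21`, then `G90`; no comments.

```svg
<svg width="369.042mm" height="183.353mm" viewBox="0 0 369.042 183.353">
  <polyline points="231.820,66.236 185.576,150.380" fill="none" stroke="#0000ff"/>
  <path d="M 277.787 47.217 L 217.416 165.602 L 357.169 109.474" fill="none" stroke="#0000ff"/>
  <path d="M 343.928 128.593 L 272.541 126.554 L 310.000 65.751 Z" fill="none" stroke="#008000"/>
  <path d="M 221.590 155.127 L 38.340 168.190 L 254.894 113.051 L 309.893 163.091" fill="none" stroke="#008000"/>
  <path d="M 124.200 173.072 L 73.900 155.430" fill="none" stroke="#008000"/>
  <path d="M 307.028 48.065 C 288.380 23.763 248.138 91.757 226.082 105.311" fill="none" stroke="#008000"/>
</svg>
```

G21
G90
G0 X231.820 Y117.117
M4 S374
G1 X185.576 Y32.973 F1545
M5
G0 X277.787 Y136.136
M4 S374
G1 X217.416 Y17.751 F1545
G1 X357.169 Y73.879
M5
G0 X343.928 Y54.760
M4 S855
G1 X272.541 Y56.799 F1313
G1 X310.000 Y117.602
G1 X343.928 Y54.760
M5
G0 X221.590 Y28.226
M4 S855
G1 X38.340 Y15.163 F1313
G1 X254.894 Y70.302
G1 X309.893 Y20.262
M5
G0 X124.200 Y10.281
M4 S855
G1 X73.900 Y27.923 F1313
M5
G0 X307.028 Y135.288
M4 S855
G1 X289.615 Y138.502 F1313
G1 X267.833 Y120.861
G1 X245.412 Y96.122
G1 X226.082 Y78.042
M5
G0 X0.000 Y0.000

1 u = 1 mm; y_m = 183.353 − y.

[1] `<polyline>` line segment, #0000ff→score S374 F1545: (231.820,117.117) → (185.576,32.973)

[2] `<path>` open polyline, #0000ff→score S374 F1545: (277.787,136.136) → (217.416,17.751) → (357.169,73.879)

[3] `<path>` regular polygon, #008000→cut S855 F1313: (343.928,54.760) → (272.541,56.799) → (310.000,117.602) → (343.928,54.760) (closed)

[4] `<path>` open polyline, #008000→cut S855 F1313: (221.590,28.226) → (38.340,15.163) → (254.894,70.302) → (309.893,20.262)

[5] `<path>` line segment, #008000→cut S855 F1313: (124.200,10.281) → (73.900,27.923)

[6] `<path>` cubic bezier, #008000→cut S855 F1313: (307.028,135.288) → (289.615,138.502) → (267.833,120.861) → (245.412,96.122) → (226.082,78.042)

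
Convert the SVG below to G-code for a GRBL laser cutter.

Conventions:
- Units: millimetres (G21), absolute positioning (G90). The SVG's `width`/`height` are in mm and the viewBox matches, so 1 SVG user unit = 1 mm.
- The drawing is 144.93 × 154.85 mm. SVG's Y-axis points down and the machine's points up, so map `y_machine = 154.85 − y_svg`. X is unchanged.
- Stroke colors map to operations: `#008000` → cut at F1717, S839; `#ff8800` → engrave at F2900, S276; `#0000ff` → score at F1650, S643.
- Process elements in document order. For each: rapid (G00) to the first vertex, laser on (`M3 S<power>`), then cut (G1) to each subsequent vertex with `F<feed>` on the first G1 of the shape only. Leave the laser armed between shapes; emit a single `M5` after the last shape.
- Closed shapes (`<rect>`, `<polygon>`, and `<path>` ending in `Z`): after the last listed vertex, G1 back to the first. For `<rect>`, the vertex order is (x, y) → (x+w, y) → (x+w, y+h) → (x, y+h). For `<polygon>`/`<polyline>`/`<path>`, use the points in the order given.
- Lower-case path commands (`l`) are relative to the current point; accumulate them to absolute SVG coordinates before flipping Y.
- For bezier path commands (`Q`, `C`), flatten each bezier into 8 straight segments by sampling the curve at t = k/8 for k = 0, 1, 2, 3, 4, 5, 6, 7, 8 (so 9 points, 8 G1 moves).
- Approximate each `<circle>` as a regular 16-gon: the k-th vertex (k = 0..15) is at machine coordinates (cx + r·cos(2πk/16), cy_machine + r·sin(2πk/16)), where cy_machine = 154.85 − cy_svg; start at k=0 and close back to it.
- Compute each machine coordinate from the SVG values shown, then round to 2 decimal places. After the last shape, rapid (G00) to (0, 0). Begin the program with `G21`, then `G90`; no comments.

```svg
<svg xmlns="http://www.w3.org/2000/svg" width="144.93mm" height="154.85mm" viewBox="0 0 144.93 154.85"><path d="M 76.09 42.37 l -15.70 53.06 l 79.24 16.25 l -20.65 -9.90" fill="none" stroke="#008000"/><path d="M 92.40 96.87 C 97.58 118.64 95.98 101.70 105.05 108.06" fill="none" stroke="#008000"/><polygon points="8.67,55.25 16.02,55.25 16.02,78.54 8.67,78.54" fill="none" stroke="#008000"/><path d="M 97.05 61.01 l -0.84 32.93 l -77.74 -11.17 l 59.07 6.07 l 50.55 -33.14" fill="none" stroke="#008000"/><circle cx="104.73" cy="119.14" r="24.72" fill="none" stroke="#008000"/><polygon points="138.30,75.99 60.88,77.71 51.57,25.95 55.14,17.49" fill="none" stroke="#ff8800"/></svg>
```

G21
G90
G00 X76.09 Y112.48
M3 S839
G1 X60.39 Y59.42 F1717
G1 X139.63 Y43.17
G1 X118.98 Y53.07
G00 X92.40 Y57.98
M3 S839
G1 X94.06 Y51.51 F1717
G1 X95.29 Y47.94
G1 X96.29 Y46.55
G1 X97.27 Y46.61
G1 X98.43 Y47.39
G1 X99.98 Y48.16
G1 X102.11 Y48.20
G1 X105.05 Y46.79
G00 X8.67 Y99.60
M3 S839
G1 X16.02 Y99.60 F1717
G1 X16.02 Y76.31
G1 X8.67 Y76.31
G1 X8.67 Y99.60
G00 X97.05 Y93.84
M3 S839
G1 X96.21 Y60.91 F1717
G1 X18.47 Y72.08
G1 X77.54 Y66.01
G1 X128.09 Y99.15
G00 X129.45 Y35.71
M3 S839
G1 X127.57 Y45.17 F1717
G1 X122.21 Y53.19
G1 X114.19 Y58.55
G1 X104.73 Y60.43
G1 X95.27 Y58.55
G1 X87.25 Y53.19
G1 X81.89 Y45.17
G1 X80.01 Y35.71
G1 X81.89 Y26.25
G1 X87.25 Y18.23
G1 X95.27 Y12.87
G1 X104.73 Y10.99
G1 X114.19 Y12.87
G1 X122.21 Y18.23
G1 X127.57 Y26.25
G1 X129.45 Y35.71
G00 X138.30 Y78.86
M3 S276
G1 X60.88 Y77.14 F2900
G1 X51.57 Y128.90
G1 X55.14 Y137.36
G1 X138.30 Y78.86
M5
G00 X0.00 Y0.00

1 u = 1 mm; y_m = 154.85 − y.

[1] `<path>` open polyline, #008000→cut S839 F1717: (76.09,112.48) → (60.39,59.42) → (139.63,43.17) → (118.98,53.07)

[2] `<path>` cubic bezier, #008000→cut S839 F1717: (92.40,57.98) → (94.06,51.51) → (95.29,47.94) → (96.29,46.55) → (97.27,46.61) → (98.43,47.39) → (99.98,48.16) → (102.11,48.20) → (105.05,46.79)

[3] `<polygon>` rectangle, #008000→cut S839 F1717: (8.67,99.60) → (16.02,99.60) → (16.02,76.31) → (8.67,76.31) → (8.67,99.60) (closed)

[4] `<path>` open polyline, #008000→cut S839 F1717: (97.05,93.84) → (96.21,60.91) → (18.47,72.08) → (77.54,66.01) → (128.09,99.15)

[5] `<circle>` circle, #008000→cut S839 F1717: (129.45,35.71) → (127.57,45.17) → (122.21,53.19) → (114.19,58.55) → (104.73,60.43) → (95.27,58.55) → (87.25,53.19) → (81.89,45.17) → (80.01,35.71) → (81.89,26.25) → (87.25,18.23) → (95.27,12.87) → (104.73,10.99) → (114.19,12.87) → (122.21,18.23) → (127.57,26.25) → (129.45,35.71) (closed)

[6] `<polygon>` closed polygon, #ff8800→engrave S276 F2900: (138.30,78.86) → (60.88,77.14) → (51.57,128.90) → (55.14,137.36) → (138.30,78.86) (closed)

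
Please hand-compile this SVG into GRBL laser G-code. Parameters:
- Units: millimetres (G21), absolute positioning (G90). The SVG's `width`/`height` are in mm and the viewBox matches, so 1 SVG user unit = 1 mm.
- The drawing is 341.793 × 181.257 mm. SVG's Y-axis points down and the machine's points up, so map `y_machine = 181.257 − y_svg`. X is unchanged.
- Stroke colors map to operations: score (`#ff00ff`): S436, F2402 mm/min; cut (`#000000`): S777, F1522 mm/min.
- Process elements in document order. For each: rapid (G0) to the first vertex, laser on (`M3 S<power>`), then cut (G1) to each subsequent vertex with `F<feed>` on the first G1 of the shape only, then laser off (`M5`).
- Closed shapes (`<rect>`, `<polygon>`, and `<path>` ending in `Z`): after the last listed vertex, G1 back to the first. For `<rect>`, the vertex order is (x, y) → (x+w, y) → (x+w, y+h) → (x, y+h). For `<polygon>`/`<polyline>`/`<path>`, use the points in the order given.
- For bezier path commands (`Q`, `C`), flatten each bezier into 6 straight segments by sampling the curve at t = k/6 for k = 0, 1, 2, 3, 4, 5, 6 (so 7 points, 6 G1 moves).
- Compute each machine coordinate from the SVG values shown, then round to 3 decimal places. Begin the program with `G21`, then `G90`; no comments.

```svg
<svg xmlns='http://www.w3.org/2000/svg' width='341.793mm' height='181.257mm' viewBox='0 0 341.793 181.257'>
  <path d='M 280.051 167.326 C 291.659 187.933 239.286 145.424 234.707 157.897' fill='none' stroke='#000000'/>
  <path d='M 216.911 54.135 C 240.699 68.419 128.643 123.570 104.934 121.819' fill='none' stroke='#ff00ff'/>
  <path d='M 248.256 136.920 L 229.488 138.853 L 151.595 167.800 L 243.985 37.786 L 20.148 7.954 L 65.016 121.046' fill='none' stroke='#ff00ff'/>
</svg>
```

G21
G90
G0 X280.051 Y13.931
M3 S777
G1 X281.041 Y8.340 F1522
G1 X274.472 Y9.989
G1 X263.449 Y15.595
G1 X251.078 Y21.880
G1 X240.462 Y25.561
G1 X234.707 Y23.360
M5
G0 X216.911 Y127.122
M3 S436
G1 X218.523 Y117.027 F2402
G1 X203.721 Y102.837
G1 X178.734 Y87.267
G1 X149.789 Y73.033
G1 X123.113 Y62.852
G1 X104.934 Y59.438
M5
G0 X248.256 Y44.337
M3 S436
G1 X229.488 Y42.404 F2402
G1 X151.595 Y13.457
G1 X243.985 Y143.471
G1 X20.148 Y173.303
G1 X65.016 Y60.211
M5

viewBox `0 0 341.793 181.257` with mm width/height → 1 unit = 1 mm. Flip: y_m = 181.257 − y_svg.

**Shape 1** — `<path>` cubic bezier, stroke `#000000` → cut (S777, F1522). Control points (SVG): P0=(280.051,167.326), P1=(291.659,187.933), P2=(239.286,145.424), P3=(234.707,157.897); sampled at t=k/6. Machine vertices: (280.051,13.931) → (281.041,8.340) → (274.472,9.989) → (263.449,15.595) → (251.078,21.880) → (240.462,25.561) → (234.707,23.360). Open path.

**Shape 2** — `<path>` cubic bezier, stroke `#ff00ff` → score (S436, F2402). Control points (SVG): P0=(216.911,54.135), P1=(240.699,68.419), P2=(128.643,123.570), P3=(104.934,121.819); sampled at t=k/6. Machine vertices: (216.911,127.122) → (218.523,117.027) → (203.721,102.837) → (178.734,87.267) → (149.789,73.033) → (123.113,62.852) → (104.934,59.438). Open path.

**Shape 3** — `<path>` open polyline, stroke `#ff00ff` → score (S436, F2402). Machine vertices: (248.256,44.337) → (229.488,42.404) → (151.595,13.457) → (243.985,143.471) → (20.148,173.303) → (65.016,60.211). Open path.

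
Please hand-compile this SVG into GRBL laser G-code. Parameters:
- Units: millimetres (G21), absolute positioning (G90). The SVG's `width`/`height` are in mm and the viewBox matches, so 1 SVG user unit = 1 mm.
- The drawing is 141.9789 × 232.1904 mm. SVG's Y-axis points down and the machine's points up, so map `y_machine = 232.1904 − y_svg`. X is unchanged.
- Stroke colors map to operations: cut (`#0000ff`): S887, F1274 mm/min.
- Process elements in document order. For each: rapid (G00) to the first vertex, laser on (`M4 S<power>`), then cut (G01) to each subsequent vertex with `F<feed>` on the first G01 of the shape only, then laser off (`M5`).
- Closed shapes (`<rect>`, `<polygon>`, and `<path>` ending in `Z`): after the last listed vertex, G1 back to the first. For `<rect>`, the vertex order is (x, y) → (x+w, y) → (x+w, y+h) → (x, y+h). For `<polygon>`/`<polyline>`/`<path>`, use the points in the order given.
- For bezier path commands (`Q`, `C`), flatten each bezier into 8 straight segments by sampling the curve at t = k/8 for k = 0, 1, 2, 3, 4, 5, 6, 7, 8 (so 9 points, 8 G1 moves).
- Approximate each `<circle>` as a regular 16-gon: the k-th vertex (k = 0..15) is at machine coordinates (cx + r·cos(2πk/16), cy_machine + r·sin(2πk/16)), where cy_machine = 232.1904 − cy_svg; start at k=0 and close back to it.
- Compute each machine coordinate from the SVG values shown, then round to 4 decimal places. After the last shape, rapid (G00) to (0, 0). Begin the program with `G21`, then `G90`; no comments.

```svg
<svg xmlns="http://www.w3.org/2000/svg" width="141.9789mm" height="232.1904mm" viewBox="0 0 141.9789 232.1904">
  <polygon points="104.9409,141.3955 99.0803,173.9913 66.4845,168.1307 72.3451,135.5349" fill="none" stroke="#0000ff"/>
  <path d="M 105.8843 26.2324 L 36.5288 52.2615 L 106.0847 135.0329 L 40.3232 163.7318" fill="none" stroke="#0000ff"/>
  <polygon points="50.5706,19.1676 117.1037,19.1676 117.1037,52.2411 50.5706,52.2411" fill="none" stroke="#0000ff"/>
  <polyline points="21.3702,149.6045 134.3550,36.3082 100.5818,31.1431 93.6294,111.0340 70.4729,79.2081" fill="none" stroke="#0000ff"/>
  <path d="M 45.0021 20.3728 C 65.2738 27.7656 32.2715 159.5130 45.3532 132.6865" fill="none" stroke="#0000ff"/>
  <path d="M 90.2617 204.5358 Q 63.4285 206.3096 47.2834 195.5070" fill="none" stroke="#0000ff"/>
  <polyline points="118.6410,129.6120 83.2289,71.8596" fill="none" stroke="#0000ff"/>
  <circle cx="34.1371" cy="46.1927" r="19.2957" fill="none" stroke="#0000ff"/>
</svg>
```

G21
G90
G00 X104.9409 Y90.7949
M4 S887
G01 X99.0803 Y58.1991 F1274
G01 X66.4845 Y64.0597
G01 X72.3451 Y96.6555
G01 X104.9409 Y90.7949
M5
G00 X105.8843 Y205.9580
M4 S887
G01 X36.5288 Y179.9289 F1274
G01 X106.0847 Y97.1575
G01 X40.3232 Y68.4586
M5
G00 X50.5706 Y213.0228
M4 S887
G01 X117.1037 Y213.0228 F1274
G01 X117.1037 Y179.9493
G01 X50.5706 Y179.9493
G01 X50.5706 Y213.0228
M5
G00 X21.3702 Y82.5859
M4 S887
G01 X134.3550 Y195.8822 F1274
G01 X100.5818 Y201.0473
G01 X93.6294 Y121.1564
G01 X70.4729 Y152.9823
M5
G00 X45.0021 Y211.8176
M4 S887
G01 X50.3008 Y203.7688 F1274
G01 X51.7695 Y187.3773
G01 X50.5724 Y165.9587
G01 X47.8739 Y142.8285
G01 X44.8384 Y121.3024
G01 X42.6302 Y104.6959
G01 X42.4137 Y96.3245
G01 X45.3532 Y99.5039
M5
G00 X90.2617 Y27.6546
M4 S887
G01 X83.7204 Y27.4077 F1274
G01 X77.5131 Y27.5537
G01 X71.6398 Y28.0928
G01 X66.1005 Y29.0249
G01 X60.8952 Y30.3500
G01 X56.0240 Y32.0681
G01 X51.4867 Y34.1793
G01 X47.2834 Y36.6834
M5
G00 X118.6410 Y102.5784
M4 S887
G01 X83.2289 Y160.3308 F1274
M5
G00 X53.4328 Y185.9977
M4 S887
G01 X51.9640 Y193.3818 F1274
G01 X47.7812 Y199.6418
G01 X41.5212 Y203.8246
G01 X34.1371 Y205.2934
G01 X26.7530 Y203.8246
G01 X20.4930 Y199.6418
G01 X16.3102 Y193.3818
G01 X14.8414 Y185.9977
G01 X16.3102 Y178.6136
G01 X20.4930 Y172.3536
G01 X26.7530 Y168.1708
G01 X34.1371 Y166.7020
G01 X41.5212 Y168.1708
G01 X47.7812 Y172.3536
G01 X51.9640 Y178.6136
G01 X53.4328 Y185.9977
M5
G00 X0.0000 Y0.0000

viewBox `0 0 141.9789 232.1904` with mm width/height → 1 unit = 1 mm. Flip: y_m = 232.1904 − y_svg.

**Shape 1** — `<polygon>` regular polygon, stroke `#0000ff` → cut (S887, F1274). Machine vertices: (104.9409,90.7949) → (99.0803,58.1991) → (66.4845,64.0597) → (72.3451,96.6555) → (104.9409,90.7949). Closed: final G1 returns to the first vertex.

**Shape 2** — `<path>` open polyline, stroke `#0000ff` → cut (S887, F1274). Machine vertices: (105.8843,205.9580) → (36.5288,179.9289) → (106.0847,97.1575) → (40.3232,68.4586). Open path.

**Shape 3** — `<polygon>` rectangle, stroke `#0000ff` → cut (S887, F1274). Machine vertices: (50.5706,213.0228) → (117.1037,213.0228) → (117.1037,179.9493) → (50.5706,179.9493) → (50.5706,213.0228). Closed: final G1 returns to the first vertex.

**Shape 4** — `<polyline>` open polyline, stroke `#0000ff` → cut (S887, F1274). Machine vertices: (21.3702,82.5859) → (134.3550,195.8822) → (100.5818,201.0473) → (93.6294,121.1564) → (70.4729,152.9823). Open path.

**Shape 5** — `<path>` cubic bezier, stroke `#0000ff` → cut (S887, F1274). Control points (SVG): P0=(45.0021,20.3728), P1=(65.2738,27.7656), P2=(32.2715,159.5130), P3=(45.3532,132.6865); sampled at t=k/8. Machine vertices: (45.0021,211.8176) → (50.3008,203.7688) → (51.7695,187.3773) → (50.5724,165.9587) → (47.8739,142.8285) → (44.8384,121.3024) → (42.6302,104.6959) → (42.4137,96.3245) → (45.3532,99.5039). Open path.

**Shape 6** — `<path>` quadratic bezier, stroke `#0000ff` → cut (S887, F1274). Control points (SVG): P0=(90.2617,204.5358), P1=(63.4285,206.3096), P2=(47.2834,195.5070); sampled at t=k/8. Machine vertices: (90.2617,27.6546) → (83.7204,27.4077) → (77.5131,27.5537) → (71.6398,28.0928) → (66.1005,29.0249) → (60.8952,30.3500) → (56.0240,32.0681) → (51.4867,34.1793) → (47.2834,36.6834). Open path.

**Shape 7** — `<polyline>` line segment, stroke `#0000ff` → cut (S887, F1274). Machine vertices: (118.6410,102.5784) → (83.2289,160.3308). Open path.

**Shape 8** — `<circle>` circle, stroke `#0000ff` → cut (S887, F1274). Machine vertices: (53.4328,185.9977) → (51.9640,193.3818) → (47.7812,199.6418) → (41.5212,203.8246) → (34.1371,205.2934) → (26.7530,203.8246) → (20.4930,199.6418) → (16.3102,193.3818) → (14.8414,185.9977) → (16.3102,178.6136) → (20.4930,172.3536) → (26.7530,168.1708) → (34.1371,166.7020) → (41.5212,168.1708) → (47.7812,172.3536) → (51.9640,178.6136) → (53.4328,185.9977). Closed: final G1 returns to the first vertex.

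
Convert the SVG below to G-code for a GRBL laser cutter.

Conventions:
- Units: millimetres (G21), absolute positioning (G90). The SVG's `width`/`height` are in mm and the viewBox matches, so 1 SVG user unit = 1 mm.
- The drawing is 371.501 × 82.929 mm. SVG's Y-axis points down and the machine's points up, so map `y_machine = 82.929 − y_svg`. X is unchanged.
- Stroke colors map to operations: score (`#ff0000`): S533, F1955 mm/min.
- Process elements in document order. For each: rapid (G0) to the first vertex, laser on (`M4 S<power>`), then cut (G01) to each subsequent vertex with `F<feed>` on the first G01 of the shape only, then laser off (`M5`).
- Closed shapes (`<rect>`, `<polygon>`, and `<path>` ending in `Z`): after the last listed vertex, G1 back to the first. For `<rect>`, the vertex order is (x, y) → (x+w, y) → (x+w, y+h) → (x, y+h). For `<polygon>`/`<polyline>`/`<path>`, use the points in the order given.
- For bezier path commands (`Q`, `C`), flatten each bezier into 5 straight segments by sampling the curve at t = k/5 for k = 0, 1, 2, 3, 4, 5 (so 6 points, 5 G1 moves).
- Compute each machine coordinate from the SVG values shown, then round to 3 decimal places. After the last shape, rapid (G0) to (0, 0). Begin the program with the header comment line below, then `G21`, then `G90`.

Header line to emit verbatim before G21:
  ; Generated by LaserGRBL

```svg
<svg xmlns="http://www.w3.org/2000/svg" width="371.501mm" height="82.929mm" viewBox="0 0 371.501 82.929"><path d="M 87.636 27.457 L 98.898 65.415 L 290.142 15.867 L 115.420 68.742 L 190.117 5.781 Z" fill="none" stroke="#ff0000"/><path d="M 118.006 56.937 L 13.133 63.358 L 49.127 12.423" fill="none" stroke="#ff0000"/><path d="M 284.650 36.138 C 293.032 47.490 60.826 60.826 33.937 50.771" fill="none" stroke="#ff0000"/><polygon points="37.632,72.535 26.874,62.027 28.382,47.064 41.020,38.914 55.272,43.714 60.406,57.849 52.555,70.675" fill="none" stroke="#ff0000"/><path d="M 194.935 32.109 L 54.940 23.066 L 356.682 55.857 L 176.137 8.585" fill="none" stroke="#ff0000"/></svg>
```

viewBox `0 0 371.501 82.929` with mm width/height → 1 unit = 1 mm. Flip: y_m = 82.929 − y_svg.

**Shape 1** — `<path>` closed polygon, stroke `#ff0000` → score (S533, F1955). Machine vertices: (87.636,55.472) → (98.898,17.514) → (290.142,67.062) → (115.420,14.187) → (190.117,77.148) → (87.636,55.472). Closed: final G1 returns to the first vertex.

**Shape 2** — `<path>` open polyline, stroke `#ff0000` → score (S533, F1955). Machine vertices: (118.006,25.992) → (13.133,19.571) → (49.127,70.506). Open path.

**Shape 3** — `<path>` cubic bezier, stroke `#ff0000` → score (S533, F1955). Control points (SVG): P0=(284.650,36.138), P1=(293.032,47.490), P2=(60.826,60.826), P3=(33.937,50.771); sampled at t=k/5. Machine vertices: (284.650,46.791) → (264.376,39.945) → (207.764,33.840) → (136.218,29.696) → (71.141,28.729) → (33.937,32.158). Open path.

**Shape 4** — `<polygon>` regular polygon, stroke `#ff0000` → score (S533, F1955). Machine vertices: (37.632,10.394) → (26.874,20.902) → (28.382,35.865) → (41.020,44.015) → (55.272,39.215) → (60.406,25.080) → (52.555,12.254) → (37.632,10.394). Closed: final G1 returns to the first vertex.

**Shape 5** — `<path>` open polyline, stroke `#ff0000` → score (S533, F1955). Machine vertices: (194.935,50.820) → (54.940,59.863) → (356.682,27.072) → (176.137,74.344). Open path.

; Generated by LaserGRBL
G21
G90
G0 X87.636 Y55.472
M4 S533
G01 X98.898 Y17.514 F1955
G01 X290.142 Y67.062
G01 X115.420 Y14.187
G01 X190.117 Y77.148
G01 X87.636 Y55.472
M5
G0 X118.006 Y25.992
M4 S533
G01 X13.133 Y19.571 F1955
G01 X49.127 Y70.506
M5
G0 X284.650 Y46.791
M4 S533
G01 X264.376 Y39.945 F1955
G01 X207.764 Y33.840
G01 X136.218 Y29.696
G01 X71.141 Y28.729
G01 X33.937 Y32.158
M5
G0 X37.632 Y10.394
M4 S533
G01 X26.874 Y20.902 F1955
G01 X28.382 Y35.865
G01 X41.020 Y44.015
G01 X55.272 Y39.215
G01 X60.406 Y25.080
G01 X52.555 Y12.254
G01 X37.632 Y10.394
M5
G0 X194.935 Y50.820
M4 S533
G01 X54.940 Y59.863 F1955
G01 X356.682 Y27.072
G01 X176.137 Y74.344
M5
G0 X0.000 Y0.000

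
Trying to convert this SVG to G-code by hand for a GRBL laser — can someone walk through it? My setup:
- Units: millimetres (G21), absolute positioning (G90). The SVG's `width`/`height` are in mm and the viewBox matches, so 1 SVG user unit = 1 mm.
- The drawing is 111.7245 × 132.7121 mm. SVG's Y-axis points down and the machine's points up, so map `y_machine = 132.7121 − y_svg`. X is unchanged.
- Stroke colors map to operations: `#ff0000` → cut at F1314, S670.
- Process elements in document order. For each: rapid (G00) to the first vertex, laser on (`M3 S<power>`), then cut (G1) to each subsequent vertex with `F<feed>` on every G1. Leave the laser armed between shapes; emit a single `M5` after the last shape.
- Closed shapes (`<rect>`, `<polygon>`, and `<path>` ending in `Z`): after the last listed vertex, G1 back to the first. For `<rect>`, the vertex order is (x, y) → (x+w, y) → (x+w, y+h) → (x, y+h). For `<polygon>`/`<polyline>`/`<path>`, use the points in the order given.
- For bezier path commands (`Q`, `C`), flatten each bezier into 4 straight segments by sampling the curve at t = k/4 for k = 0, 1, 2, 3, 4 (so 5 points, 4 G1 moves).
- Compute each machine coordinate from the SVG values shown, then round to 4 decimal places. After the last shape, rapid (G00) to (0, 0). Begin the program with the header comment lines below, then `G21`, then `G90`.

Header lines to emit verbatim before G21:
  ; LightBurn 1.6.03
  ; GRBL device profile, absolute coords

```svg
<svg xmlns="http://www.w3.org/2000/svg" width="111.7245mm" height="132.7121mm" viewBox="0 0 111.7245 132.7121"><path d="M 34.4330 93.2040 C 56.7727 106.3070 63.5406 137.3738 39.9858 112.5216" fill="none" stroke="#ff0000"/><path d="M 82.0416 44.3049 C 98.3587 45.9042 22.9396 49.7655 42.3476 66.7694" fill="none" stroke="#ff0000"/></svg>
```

Since the viewBox matches the mm dimensions, user units are millimetres directly. The only transform is the Y-flip y_m = 132.7121 − y_svg.

Shape 1 is a cubic bezier drawn with `<path>`. Its stroke #ff0000 means cut at S670, F1314. After flipping Y the toolpath is (34.4330,39.5081) → (48.0376,27.4671) → (54.4198,15.6161) → (52.1969,10.8817) → (39.9858,20.1905).

Shape 2 is a cubic bezier drawn with `<path>`. Its stroke #ff0000 means cut at S670, F1314. After flipping Y the toolpath is (82.0416,88.4072) → (79.9939,86.6136) → (61.0355,82.9517) → (42.6566,76.4014) → (42.3476,65.9427).

; LightBurn 1.6.03
; GRBL device profile, absolute coords
G21
G90
G00 X34.4330 Y39.5081
M3 S670
G1 X48.0376 Y27.4671 F1314
G1 X54.4198 Y15.6161 F1314
G1 X52.1969 Y10.8817 F1314
G1 X39.9858 Y20.1905 F1314
G00 X82.0416 Y88.4072
M3 S670
G1 X79.9939 Y86.6136 F1314
G1 X61.0355 Y82.9517 F1314
G1 X42.6566 Y76.4014 F1314
G1 X42.3476 Y65.9427 F1314
M5
G00 X0.0000 Y0.0000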